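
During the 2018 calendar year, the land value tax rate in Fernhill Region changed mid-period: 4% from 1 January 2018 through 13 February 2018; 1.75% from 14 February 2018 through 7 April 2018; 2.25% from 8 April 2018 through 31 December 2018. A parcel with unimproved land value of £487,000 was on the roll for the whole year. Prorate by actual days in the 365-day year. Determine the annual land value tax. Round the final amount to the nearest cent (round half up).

1 January – 13 February 2018: 44 days at 4% → £487,000 × 4% × 44/365 = £2,348.2740
14 February – 7 April 2018: 53 days at 1.75% → £487,000 × 1.75% × 53/365 = £1,237.5137
8 April – 31 December 2018: 268 days at 2.25% → £487,000 × 2.25% × 268/365 = £8,045.5068
Total = £11,631.2945

£11,631.29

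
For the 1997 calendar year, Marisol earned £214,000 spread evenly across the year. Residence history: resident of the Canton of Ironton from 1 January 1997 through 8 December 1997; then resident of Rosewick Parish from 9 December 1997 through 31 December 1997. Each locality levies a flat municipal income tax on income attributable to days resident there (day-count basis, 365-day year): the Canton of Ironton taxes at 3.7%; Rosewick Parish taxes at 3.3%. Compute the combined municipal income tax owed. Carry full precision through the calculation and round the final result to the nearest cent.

£7,864.06

The Canton of Ironton, 1 January – 8 December 1997: 342 days → £214,000 × 3.7% × 342/365 = £7,419.0575
Rosewick Parish, 9 December – 31 December 1997: 23 days → £214,000 × 3.3% × 23/365 = £445.0027
Total = £7,864.0603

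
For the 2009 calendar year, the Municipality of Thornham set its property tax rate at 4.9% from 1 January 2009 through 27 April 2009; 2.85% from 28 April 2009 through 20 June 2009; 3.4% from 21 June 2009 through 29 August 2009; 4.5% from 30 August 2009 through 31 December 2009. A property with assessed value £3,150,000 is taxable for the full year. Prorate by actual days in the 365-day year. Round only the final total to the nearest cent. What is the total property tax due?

£131,454.25

1 January – 27 April 2009: 117 days at 4.9% → £3,150,000 × 4.9% × 117/365 = £49,476.5753
28 April – 20 June 2009: 54 days at 2.85% → £3,150,000 × 2.85% × 54/365 = £13,281.7808
21 June – 29 August 2009: 70 days at 3.4% → £3,150,000 × 3.4% × 70/365 = £20,539.7260
30 August – 31 December 2009: 124 days at 4.5% → £3,150,000 × 4.5% × 124/365 = £48,156.1644
Total = £131,454.2466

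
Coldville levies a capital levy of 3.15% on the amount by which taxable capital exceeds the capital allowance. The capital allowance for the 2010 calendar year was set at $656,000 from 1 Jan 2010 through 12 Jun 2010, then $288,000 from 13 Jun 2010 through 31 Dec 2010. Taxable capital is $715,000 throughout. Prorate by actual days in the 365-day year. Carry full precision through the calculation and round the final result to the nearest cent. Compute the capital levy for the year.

$8,273.80

1 Jan – 12 Jun 2010: 163 days, exemption $656,000 → ($715,000 − $656,000) × 3.15% × 163/365 = $829.9603
13 Jun – 31 Dec 2010: 202 days, exemption $288,000 → ($715,000 − $288,000) × 3.15% × 202/365 = $7,443.8384
Total = $8,273.7986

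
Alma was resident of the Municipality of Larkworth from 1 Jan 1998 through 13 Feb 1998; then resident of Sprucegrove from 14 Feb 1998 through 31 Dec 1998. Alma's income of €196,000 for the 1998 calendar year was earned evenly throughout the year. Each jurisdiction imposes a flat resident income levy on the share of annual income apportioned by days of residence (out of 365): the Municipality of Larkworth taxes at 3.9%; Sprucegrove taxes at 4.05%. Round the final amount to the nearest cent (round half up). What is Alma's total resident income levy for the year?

The Municipality of Larkworth, 1 Jan – 13 Feb 1998: 44 days → €196,000 × 3.9% × 44/365 = €921.4685
Sprucegrove, 14 Feb – 31 Dec 1998: 321 days → €196,000 × 4.05% × 321/365 = €6,981.0904
Total = €7,902.5589

€7,902.56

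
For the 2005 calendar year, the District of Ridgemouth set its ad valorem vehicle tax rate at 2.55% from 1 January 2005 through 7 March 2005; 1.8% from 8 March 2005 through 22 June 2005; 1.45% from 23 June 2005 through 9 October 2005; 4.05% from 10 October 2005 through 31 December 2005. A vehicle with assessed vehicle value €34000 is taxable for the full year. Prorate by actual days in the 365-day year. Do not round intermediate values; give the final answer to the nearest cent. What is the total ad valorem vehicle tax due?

1 January – 7 March 2005: 66 days at 2.55% → €34000 × 2.55% × 66/365 = €156.7726
8 March – 22 June 2005: 107 days at 1.8% → €34000 × 1.8% × 107/365 = €179.4082
23 June – 9 October 2005: 109 days at 1.45% → €34000 × 1.45% × 109/365 = €147.2247
10 October – 31 December 2005: 83 days at 4.05% → €34000 × 4.05% × 83/365 = €313.1260
Total = €796.5315

€796.53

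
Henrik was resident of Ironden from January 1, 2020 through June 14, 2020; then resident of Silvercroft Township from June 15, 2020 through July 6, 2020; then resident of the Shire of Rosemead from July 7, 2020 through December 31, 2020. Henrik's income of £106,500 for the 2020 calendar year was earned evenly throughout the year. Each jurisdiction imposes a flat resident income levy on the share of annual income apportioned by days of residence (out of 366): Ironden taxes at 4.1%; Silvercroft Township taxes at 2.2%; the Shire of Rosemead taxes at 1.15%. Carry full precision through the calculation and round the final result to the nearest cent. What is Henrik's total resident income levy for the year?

Ironden, January 1 – June 14, 2020: 166 days → £106,500 × 4.1% × 166/366 = £1,980.4344
Silvercroft Township, June 15 – July 6, 2020: 22 days → £106,500 × 2.2% × 22/366 = £140.8361
The Shire of Rosemead, July 7 – December 31, 2020: 178 days → £106,500 × 1.15% × 178/366 = £595.6434
Total = £2,716.9139

£2,716.91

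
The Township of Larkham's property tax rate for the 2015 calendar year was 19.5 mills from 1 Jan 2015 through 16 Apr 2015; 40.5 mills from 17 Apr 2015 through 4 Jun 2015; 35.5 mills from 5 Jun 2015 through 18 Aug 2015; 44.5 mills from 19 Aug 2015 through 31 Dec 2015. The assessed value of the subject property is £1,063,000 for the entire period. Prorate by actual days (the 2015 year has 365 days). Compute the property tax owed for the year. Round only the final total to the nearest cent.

1 Jan – 16 Apr 2015: 106 days at 19.5 mills → £1,063,000 × 1.95% × 106/365 = £6,019.7836
17 Apr – 4 Jun 2015: 49 days at 40.5 mills → £1,063,000 × 4.05% × 49/365 = £5,779.5164
5 Jun – 18 Aug 2015: 75 days at 35.5 mills → £1,063,000 × 3.55% × 75/365 = £7,754.0753
19 Aug – 31 Dec 2015: 135 days at 44.5 mills → £1,063,000 × 4.45% × 135/365 = £17,495.8151
Total = £37,049.1904

£37,049.19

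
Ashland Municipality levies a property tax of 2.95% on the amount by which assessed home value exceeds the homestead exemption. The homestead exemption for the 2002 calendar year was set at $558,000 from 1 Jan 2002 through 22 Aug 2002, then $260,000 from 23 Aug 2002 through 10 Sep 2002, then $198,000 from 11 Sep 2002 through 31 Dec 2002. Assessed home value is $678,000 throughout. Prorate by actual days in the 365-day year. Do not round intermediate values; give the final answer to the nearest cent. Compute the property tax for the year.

$7,256.35

1 Jan – 22 Aug 2002: 234 days, exemption $558,000 → ($678,000 − $558,000) × 2.95% × 234/365 = $2,269.4795
23 Aug – 10 Sep 2002: 19 days, exemption $260,000 → ($678,000 − $260,000) × 2.95% × 19/365 = $641.8877
11 Sep – 31 Dec 2002: 112 days, exemption $198,000 → ($678,000 − $198,000) × 2.95% × 112/365 = $4,344.9863
Total = $7,256.3534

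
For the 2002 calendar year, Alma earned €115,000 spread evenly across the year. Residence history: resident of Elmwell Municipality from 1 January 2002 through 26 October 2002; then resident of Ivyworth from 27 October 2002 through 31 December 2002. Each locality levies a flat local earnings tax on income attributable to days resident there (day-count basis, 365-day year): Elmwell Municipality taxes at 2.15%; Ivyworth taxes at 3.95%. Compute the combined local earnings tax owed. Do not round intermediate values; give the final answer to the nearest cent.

Elmwell Municipality, 1 January – 26 October 2002: 299 days → €115,000 × 2.15% × 299/365 = €2,025.4178
Ivyworth, 27 October – 31 December 2002: 66 days → €115,000 × 3.95% × 66/365 = €821.3836
Total = €2,846.8014

€2,846.80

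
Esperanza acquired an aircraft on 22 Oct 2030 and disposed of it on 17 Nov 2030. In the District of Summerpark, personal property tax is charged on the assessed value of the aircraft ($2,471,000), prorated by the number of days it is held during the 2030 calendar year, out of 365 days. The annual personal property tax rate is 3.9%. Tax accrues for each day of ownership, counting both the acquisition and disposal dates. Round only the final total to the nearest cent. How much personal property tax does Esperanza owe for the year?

Days held (22 Oct – 17 Nov 2030): 27 out of 365
Tax = $2,471,000 × 3.9% × 27/365 = $7,128.6658

$7,128.67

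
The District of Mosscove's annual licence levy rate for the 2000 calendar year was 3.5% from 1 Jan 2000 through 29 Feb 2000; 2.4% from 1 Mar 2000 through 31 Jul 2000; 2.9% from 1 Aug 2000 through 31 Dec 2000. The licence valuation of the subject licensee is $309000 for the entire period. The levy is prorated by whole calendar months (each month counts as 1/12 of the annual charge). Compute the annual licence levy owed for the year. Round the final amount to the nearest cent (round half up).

$8626.25

1 Jan – 29 Feb 2000: 2 months at 3.5% → $309000 × 3.5% × 2/12 = $1802.5000
1 Mar – 31 Jul 2000: 5 months at 2.4% → $309000 × 2.4% × 5/12 = $3090.0000
1 Aug – 31 Dec 2000: 5 months at 2.9% → $309000 × 2.9% × 5/12 = $3733.7500
Total = $8626.2500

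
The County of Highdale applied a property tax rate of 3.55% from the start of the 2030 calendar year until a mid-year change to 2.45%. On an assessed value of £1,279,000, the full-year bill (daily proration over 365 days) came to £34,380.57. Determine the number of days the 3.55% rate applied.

79 days

Let d = days at the first rate; then 365 − d days at the second rate.
£1,279,000 × [3.55%·d + 2.45%·(365−d)] / 365 = £34,380.57
Solving gives d = 79, so the new rate took effect on March 21, 2030.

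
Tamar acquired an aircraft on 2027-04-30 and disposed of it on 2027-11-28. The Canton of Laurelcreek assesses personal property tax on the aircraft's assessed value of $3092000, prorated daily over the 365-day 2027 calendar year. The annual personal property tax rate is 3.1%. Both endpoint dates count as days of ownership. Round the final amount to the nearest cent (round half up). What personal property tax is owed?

Days held (2027-04-30 to 2027-11-28): 213 out of 365
Tax = $3092000 × 3.1% × 213/365 = $55935.5507

$55935.55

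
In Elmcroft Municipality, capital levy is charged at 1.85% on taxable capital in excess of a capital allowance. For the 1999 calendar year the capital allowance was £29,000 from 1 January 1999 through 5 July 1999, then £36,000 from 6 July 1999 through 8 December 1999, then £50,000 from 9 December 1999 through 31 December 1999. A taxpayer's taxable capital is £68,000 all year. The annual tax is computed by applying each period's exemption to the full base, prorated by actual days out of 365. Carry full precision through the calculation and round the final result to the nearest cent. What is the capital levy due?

£641.67

1 January – 5 July 1999: 186 days, exemption £29,000 → (£68,000 − £29,000) × 1.85% × 186/365 = £367.6685
6 July – 8 December 1999: 156 days, exemption £36,000 → (£68,000 − £36,000) × 1.85% × 156/365 = £253.0192
9 December – 31 December 1999: 23 days, exemption £50,000 → (£68,000 − £50,000) × 1.85% × 23/365 = £20.9836
Total = £641.6712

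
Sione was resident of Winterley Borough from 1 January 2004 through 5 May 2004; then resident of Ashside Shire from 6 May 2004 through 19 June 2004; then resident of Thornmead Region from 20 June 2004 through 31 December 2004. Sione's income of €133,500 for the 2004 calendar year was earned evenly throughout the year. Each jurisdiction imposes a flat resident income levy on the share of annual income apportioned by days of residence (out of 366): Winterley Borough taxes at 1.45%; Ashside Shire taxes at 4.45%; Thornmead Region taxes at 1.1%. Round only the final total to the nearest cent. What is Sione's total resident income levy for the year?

Winterley Borough, 1 January – 5 May 2004: 126 days → €133,500 × 1.45% × 126/366 = €666.4057
Ashside Shire, 6 May – 19 June 2004: 45 days → €133,500 × 4.45% × 45/366 = €730.4201
Thornmead Region, 20 June – 31 December 2004: 195 days → €133,500 × 1.1% × 195/366 = €782.3975
Total = €2,179.2234

€2,179.22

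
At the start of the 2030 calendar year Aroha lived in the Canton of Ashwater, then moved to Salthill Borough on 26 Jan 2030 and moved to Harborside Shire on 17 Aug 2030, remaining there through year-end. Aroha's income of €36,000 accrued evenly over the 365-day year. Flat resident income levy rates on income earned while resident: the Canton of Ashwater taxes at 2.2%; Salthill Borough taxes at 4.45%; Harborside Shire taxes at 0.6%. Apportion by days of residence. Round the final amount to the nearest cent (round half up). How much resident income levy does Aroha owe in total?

The Canton of Ashwater, 1 Jan – 25 Jan 2030: 25 days → €36,000 × 2.2% × 25/365 = €54.2466
Salthill Borough, 26 Jan – 16 Aug 2030: 203 days → €36,000 × 4.45% × 203/365 = €890.9753
Harborside Shire, 17 Aug – 31 Dec 2030: 137 days → €36,000 × 0.6% × 137/365 = €81.0740
Total = €1,026.2959

€1,026.30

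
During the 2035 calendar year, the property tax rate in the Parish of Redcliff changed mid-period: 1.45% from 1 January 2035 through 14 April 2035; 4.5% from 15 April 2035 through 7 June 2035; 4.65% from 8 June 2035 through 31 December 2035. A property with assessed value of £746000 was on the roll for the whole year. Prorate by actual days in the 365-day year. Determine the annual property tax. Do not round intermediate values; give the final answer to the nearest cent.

£27721.56

1 January – 14 April 2035: 104 days at 1.45% → £746000 × 1.45% × 104/365 = £3082.1041
15 April – 7 June 2035: 54 days at 4.5% → £746000 × 4.5% × 54/365 = £4966.5205
8 June – 31 December 2035: 207 days at 4.65% → £746000 × 4.65% × 207/365 = £19672.9397
Total = £27721.5644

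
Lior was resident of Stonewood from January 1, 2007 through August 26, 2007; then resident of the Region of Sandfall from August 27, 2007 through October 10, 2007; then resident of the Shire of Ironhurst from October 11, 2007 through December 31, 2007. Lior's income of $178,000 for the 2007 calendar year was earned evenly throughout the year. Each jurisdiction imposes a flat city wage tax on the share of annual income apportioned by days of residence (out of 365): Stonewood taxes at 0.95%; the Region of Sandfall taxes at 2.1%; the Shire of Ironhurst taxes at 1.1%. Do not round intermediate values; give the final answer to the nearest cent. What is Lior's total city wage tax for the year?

Stonewood, January 1 – August 26, 2007: 238 days → $178,000 × 0.95% × 238/365 = $1,102.6247
The Region of Sandfall, August 27 – October 10, 2007: 45 days → $178,000 × 2.1% × 45/365 = $460.8493
The Shire of Ironhurst, October 11 – December 31, 2007: 82 days → $178,000 × 1.1% × 82/365 = $439.8795
Total = $2,003.3534

$2,003.35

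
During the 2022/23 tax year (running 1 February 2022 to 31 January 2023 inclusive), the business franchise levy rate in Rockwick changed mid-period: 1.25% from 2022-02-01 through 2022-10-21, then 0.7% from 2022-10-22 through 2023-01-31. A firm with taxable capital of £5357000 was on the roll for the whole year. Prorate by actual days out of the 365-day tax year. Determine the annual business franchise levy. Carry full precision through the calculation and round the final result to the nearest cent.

2022-02-01 to 2022-10-21: 263 days at 1.25% → £5357000 × 1.25% × 263/365 = £48249.6918
2022-10-22 to 2023-01-31: 102 days at 0.7% → £5357000 × 0.7% × 102/365 = £10479.1726
Total = £58728.8644

£58728.86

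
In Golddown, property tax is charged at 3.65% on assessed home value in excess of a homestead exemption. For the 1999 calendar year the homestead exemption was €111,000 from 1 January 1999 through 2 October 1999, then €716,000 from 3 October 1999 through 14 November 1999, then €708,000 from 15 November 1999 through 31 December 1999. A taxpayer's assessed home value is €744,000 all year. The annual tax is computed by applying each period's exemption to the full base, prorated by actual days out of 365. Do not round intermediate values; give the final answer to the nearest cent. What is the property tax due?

1 January – 2 October 1999: 275 days, exemption €111,000 → (€744,000 − €111,000) × 3.65% × 275/365 = €17,407.5000
3 October – 14 November 1999: 43 days, exemption €716,000 → (€744,000 − €716,000) × 3.65% × 43/365 = €120.4000
15 November – 31 December 1999: 47 days, exemption €708,000 → (€744,000 − €708,000) × 3.65% × 47/365 = €169.2000
Total = €17,697.1000

€17,697.10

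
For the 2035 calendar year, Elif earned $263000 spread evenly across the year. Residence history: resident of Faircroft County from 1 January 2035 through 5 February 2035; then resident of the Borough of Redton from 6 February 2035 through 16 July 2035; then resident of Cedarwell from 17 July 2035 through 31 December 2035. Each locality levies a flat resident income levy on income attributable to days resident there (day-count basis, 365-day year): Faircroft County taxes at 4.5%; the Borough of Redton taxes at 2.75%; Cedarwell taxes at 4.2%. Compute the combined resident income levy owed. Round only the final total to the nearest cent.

$9441.70

Faircroft County, 1 January – 5 February 2035: 36 days → $263000 × 4.5% × 36/365 = $1167.2877
The Borough of Redton, 6 February – 16 July 2035: 161 days → $263000 × 2.75% × 161/365 = $3190.2260
Cedarwell, 17 July – 31 December 2035: 168 days → $263000 × 4.2% × 168/365 = $5084.1863
Total = $9441.7000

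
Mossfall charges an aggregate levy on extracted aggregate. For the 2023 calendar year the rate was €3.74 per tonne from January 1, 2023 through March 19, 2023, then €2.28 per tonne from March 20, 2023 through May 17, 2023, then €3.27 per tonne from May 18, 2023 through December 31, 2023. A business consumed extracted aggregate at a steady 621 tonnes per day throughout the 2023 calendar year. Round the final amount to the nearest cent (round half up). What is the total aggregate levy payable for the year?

€727,687.80

January 1 – March 19, 2023: 78 days × 621 tonnes/day = 48,438 tonnes at €3.74/tonne → €181,158.12
March 20 – May 17, 2023: 59 days × 621 tonnes/day = 36,639 tonnes at €2.28/tonne → €83,536.92
May 18 – December 31, 2023: 228 days × 621 tonnes/day = 141,588 tonnes at €3.27/tonne → €462,992.76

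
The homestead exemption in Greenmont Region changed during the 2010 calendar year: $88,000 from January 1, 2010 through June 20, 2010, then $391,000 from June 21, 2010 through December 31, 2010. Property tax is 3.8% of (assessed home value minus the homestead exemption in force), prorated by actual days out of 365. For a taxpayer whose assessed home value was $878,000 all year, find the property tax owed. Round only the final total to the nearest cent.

January 1 – June 20, 2010: 171 days, exemption $88,000 → ($878,000 − $88,000) × 3.8% × 171/365 = $14,064.1644
June 21 – December 31, 2010: 194 days, exemption $391,000 → ($878,000 − $391,000) × 3.8% × 194/365 = $9,836.0658
Total = $23,900.2301

$23,900.23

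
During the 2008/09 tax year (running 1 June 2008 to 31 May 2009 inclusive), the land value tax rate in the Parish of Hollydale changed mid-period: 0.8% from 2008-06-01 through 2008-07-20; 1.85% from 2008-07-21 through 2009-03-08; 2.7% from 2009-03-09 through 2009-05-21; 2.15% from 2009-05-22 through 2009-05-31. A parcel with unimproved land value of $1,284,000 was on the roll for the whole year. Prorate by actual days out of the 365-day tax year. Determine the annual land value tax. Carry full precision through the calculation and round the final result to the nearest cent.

2008-06-01 to 2008-07-20: 50 days at 0.8% → $1,284,000 × 0.8% × 50/365 = $1,407.1233
2008-07-21 to 2009-03-08: 231 days at 1.85% → $1,284,000 × 1.85% × 231/365 = $15,033.3534
2009-03-09 to 2009-05-21: 74 days at 2.7% → $1,284,000 × 2.7% × 74/365 = $7,028.5808
2009-05-22 to 2009-05-31: 10 days at 2.15% → $1,284,000 × 2.15% × 10/365 = $756.3288
Total = $24,225.3863

$24,225.39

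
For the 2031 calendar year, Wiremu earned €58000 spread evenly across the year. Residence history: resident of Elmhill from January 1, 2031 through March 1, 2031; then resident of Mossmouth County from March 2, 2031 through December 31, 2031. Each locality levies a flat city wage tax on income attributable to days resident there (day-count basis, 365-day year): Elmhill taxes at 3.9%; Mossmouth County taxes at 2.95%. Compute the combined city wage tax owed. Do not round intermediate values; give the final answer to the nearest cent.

€1801.58

Elmhill, January 1 – March 1, 2031: 60 days → €58000 × 3.9% × 60/365 = €371.8356
Mossmouth County, March 2 – December 31, 2031: 305 days → €58000 × 2.95% × 305/365 = €1429.7397
Total = €1801.5753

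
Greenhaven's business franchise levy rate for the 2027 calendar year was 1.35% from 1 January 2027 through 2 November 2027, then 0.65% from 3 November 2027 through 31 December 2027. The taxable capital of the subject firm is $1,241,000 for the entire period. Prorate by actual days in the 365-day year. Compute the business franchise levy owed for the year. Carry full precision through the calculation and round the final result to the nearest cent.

1 January – 2 November 2027: 306 days at 1.35% → $1,241,000 × 1.35% × 306/365 = $14,045.4000
3 November – 31 December 2027: 59 days at 0.65% → $1,241,000 × 0.65% × 59/365 = $1,303.9000
Total = $15,349.3000

$15,349.30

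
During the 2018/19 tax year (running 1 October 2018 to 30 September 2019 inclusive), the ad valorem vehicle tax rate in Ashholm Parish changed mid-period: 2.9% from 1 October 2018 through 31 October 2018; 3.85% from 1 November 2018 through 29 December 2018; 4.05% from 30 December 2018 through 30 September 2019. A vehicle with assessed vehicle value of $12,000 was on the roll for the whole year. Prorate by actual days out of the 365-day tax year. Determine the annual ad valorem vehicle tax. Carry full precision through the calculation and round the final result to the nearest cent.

1 October – 31 October 2018: 31 days at 2.9% → $12,000 × 2.9% × 31/365 = $29.5562
1 November – 29 December 2018: 59 days at 3.85% → $12,000 × 3.85% × 59/365 = $74.6795
30 December 2018 – 30 September 2019: 275 days at 4.05% → $12,000 × 4.05% × 275/365 = $366.1644
Total = $470.4000

$470.40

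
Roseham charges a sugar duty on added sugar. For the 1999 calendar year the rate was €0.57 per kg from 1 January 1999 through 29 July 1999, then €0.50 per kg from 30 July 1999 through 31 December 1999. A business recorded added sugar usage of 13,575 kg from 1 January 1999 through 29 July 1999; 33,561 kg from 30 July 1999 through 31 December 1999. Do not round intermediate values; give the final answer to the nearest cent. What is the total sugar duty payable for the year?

€24518.25

1 January – 29 July 1999: 13,575 kg at €0.57/kg → €7737.75
30 July – 31 December 1999: 33,561 kg at €0.50/kg → €16780.50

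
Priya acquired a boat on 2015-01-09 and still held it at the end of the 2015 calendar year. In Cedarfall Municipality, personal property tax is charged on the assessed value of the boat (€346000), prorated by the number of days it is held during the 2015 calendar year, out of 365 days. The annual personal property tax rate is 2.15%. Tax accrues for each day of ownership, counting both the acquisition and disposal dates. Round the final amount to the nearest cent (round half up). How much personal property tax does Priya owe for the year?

Days held (2015-01-09 to 2015-12-31): 357 out of 365
Tax = €346000 × 2.15% × 357/365 = €7275.9534

€7275.95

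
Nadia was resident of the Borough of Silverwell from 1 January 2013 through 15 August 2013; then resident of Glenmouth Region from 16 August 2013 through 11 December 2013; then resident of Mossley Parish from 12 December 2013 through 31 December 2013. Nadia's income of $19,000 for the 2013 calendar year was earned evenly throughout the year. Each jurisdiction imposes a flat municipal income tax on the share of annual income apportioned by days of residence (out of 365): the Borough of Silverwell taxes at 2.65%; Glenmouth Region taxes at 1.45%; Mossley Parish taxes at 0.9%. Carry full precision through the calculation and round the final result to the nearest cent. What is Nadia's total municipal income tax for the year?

The Borough of Silverwell, 1 January – 15 August 2013: 227 days → $19,000 × 2.65% × 227/365 = $313.1356
Glenmouth Region, 16 August – 11 December 2013: 118 days → $19,000 × 1.45% × 118/365 = $89.0658
Mossley Parish, 12 December – 31 December 2013: 20 days → $19,000 × 0.9% × 20/365 = $9.3699
Total = $411.5712

$411.57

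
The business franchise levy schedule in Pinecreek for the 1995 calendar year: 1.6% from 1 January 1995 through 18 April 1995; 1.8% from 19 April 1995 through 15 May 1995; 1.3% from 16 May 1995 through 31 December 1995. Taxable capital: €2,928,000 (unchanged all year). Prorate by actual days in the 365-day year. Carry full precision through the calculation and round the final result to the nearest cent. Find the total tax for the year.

1 January – 18 April 1995: 108 days at 1.6% → €2,928,000 × 1.6% × 108/365 = €13,861.8740
19 April – 15 May 1995: 27 days at 1.8% → €2,928,000 × 1.8% × 27/365 = €3,898.6521
16 May – 31 December 1995: 230 days at 1.3% → €2,928,000 × 1.3% × 230/365 = €23,985.5342
Total = €41,746.0603

€41,746.06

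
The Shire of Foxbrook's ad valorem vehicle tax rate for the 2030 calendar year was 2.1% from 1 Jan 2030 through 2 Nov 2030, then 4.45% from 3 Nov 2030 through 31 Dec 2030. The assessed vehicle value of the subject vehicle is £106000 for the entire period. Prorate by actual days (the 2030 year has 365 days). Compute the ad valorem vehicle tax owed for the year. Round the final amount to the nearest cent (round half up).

£2628.65

1 Jan – 2 Nov 2030: 306 days at 2.1% → £106000 × 2.1% × 306/365 = £1866.1808
3 Nov – 31 Dec 2030: 59 days at 4.45% → £106000 × 4.45% × 59/365 = £762.4740
Total = £2628.6548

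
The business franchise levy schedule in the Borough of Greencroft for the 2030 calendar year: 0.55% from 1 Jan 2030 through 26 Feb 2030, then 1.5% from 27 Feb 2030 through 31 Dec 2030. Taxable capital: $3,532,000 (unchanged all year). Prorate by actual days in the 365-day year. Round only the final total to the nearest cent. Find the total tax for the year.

1 Jan – 26 Feb 2030: 57 days at 0.55% → $3,532,000 × 0.55% × 57/365 = $3,033.6493
27 Feb – 31 Dec 2030: 308 days at 1.5% → $3,532,000 × 1.5% × 308/365 = $44,706.4110
Total = $47,740.0603

$47,740.06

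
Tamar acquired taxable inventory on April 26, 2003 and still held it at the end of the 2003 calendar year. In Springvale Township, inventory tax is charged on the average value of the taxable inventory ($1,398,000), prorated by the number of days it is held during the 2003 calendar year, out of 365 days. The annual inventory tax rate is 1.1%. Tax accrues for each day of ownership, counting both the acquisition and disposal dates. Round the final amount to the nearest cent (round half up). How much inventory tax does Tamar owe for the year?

$10,532.88

Days held (April 26 – December 31, 2003): 250 out of 365
Tax = $1,398,000 × 1.1% × 250/365 = $10,532.8767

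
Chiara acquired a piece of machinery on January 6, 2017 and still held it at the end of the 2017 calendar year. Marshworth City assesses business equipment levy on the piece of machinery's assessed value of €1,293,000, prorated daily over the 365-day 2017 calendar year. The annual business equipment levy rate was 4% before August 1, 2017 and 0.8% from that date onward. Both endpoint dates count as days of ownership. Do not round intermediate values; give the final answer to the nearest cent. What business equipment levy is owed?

€33,667.59

January 6 – July 31, 2017: 207 days at 4% → €1,293,000 × 4% × 207/365 = €29,331.6164
August 1 – December 31, 2017: 153 days at 0.8% → €1,293,000 × 0.8% × 153/365 = €4,335.9781
Total = €33,667.5945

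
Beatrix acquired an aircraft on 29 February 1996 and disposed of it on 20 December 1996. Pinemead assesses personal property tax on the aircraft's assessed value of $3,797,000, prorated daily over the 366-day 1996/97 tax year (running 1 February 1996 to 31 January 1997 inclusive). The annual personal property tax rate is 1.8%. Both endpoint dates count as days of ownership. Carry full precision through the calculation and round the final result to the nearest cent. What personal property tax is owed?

$55,274.36

Days held (29 February – 20 December 1996): 296 out of 366
Tax = $3,797,000 × 1.8% × 296/366 = $55,274.3607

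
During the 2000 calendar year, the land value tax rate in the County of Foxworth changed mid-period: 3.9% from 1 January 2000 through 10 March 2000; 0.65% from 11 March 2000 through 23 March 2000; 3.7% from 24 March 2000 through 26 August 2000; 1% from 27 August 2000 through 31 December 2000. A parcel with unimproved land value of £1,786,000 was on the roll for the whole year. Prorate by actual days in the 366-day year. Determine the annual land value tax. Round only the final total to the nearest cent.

£48,097.57

1 January – 10 March 2000: 70 days at 3.9% → £1,786,000 × 3.9% × 70/366 = £13,321.8033
11 March – 23 March 2000: 13 days at 0.65% → £1,786,000 × 0.65% × 13/366 = £412.3415
24 March – 26 August 2000: 156 days at 3.7% → £1,786,000 × 3.7% × 156/366 = £28,166.0984
27 August – 31 December 2000: 127 days at 1% → £1,786,000 × 1% × 127/366 = £6,197.3224
Total = £48,097.5656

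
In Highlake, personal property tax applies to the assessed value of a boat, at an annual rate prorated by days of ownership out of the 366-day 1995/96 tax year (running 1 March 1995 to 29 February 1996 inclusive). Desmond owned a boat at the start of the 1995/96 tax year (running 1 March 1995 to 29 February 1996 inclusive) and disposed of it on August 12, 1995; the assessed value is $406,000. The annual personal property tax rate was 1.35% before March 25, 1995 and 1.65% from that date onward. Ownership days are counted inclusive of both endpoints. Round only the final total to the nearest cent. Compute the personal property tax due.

March 1 – March 24, 1995: 24 days at 1.35% → $406,000 × 1.35% × 24/366 = $359.4098
March 25 – August 12, 1995: 141 days at 1.65% → $406,000 × 1.65% × 141/366 = $2,580.7623
Total = $2,940.1721

$2,940.17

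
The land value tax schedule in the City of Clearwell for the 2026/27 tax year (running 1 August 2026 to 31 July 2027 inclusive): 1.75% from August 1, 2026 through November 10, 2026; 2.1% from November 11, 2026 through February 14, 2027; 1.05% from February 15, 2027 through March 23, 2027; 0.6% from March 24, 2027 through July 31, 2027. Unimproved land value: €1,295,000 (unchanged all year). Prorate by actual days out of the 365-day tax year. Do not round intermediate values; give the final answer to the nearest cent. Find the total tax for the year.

€17,631.51

August 1 – November 10, 2026: 102 days at 1.75% → €1,295,000 × 1.75% × 102/365 = €6,333.0822
November 11, 2026 – February 14, 2027: 96 days at 2.1% → €1,295,000 × 2.1% × 96/365 = €7,152.6575
February 15 – March 23, 2027: 37 days at 1.05% → €1,295,000 × 1.05% × 37/365 = €1,378.3767
March 24 – July 31, 2027: 130 days at 0.6% → €1,295,000 × 0.6% × 130/365 = €2,767.3973
Total = €17,631.5137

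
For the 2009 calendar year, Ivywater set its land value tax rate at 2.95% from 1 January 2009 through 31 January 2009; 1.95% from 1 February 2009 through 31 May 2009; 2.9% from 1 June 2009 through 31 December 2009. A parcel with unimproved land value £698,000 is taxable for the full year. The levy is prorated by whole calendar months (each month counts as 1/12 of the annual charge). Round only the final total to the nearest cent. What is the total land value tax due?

£18,060.75

1 January – 31 January 2009: 1 month at 2.95% → £698,000 × 2.95% × 1/12 = £1,715.9167
1 February – 31 May 2009: 4 months at 1.95% → £698,000 × 1.95% × 4/12 = £4,537.0000
1 June – 31 December 2009: 7 months at 2.9% → £698,000 × 2.9% × 7/12 = £11,807.8333
Total = £18,060.7500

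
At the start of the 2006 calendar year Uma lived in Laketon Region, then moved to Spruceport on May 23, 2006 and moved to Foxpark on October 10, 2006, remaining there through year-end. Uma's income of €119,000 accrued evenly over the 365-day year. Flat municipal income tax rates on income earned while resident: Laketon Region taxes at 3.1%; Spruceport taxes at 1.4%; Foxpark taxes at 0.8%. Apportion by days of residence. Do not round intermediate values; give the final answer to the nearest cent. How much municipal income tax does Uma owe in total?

€2,290.67

Laketon Region, January 1 – May 22, 2006: 142 days → €119,000 × 3.1% × 142/365 = €1,435.1726
Spruceport, May 23 – October 9, 2006: 140 days → €119,000 × 1.4% × 140/365 = €639.0137
Foxpark, October 10 – December 31, 2006: 83 days → €119,000 × 0.8% × 83/365 = €216.4822
Total = €2,290.6685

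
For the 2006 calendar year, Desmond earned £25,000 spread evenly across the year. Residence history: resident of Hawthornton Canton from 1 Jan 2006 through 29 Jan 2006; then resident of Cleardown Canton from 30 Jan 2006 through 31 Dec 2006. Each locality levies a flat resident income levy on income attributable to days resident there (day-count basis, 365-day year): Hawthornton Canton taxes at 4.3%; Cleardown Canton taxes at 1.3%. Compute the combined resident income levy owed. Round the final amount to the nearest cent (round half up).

Hawthornton Canton, 1 Jan – 29 Jan 2006: 29 days → £25,000 × 4.3% × 29/365 = £85.4110
Cleardown Canton, 30 Jan – 31 Dec 2006: 336 days → £25,000 × 1.3% × 336/365 = £299.1781
Total = £384.5890

£384.59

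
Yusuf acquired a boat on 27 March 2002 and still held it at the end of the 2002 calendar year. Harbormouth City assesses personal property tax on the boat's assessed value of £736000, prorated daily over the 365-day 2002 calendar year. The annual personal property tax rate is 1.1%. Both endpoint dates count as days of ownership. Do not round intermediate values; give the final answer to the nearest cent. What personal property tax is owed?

Days held (27 March – 31 December 2002): 280 out of 365
Tax = £736000 × 1.1% × 280/365 = £6210.6301

£6210.63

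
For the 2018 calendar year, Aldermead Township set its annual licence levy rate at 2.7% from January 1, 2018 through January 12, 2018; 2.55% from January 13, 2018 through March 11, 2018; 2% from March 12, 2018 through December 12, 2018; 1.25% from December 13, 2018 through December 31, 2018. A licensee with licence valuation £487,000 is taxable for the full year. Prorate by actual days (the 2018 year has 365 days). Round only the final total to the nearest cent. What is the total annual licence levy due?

January 1 – January 12, 2018: 12 days at 2.7% → £487,000 × 2.7% × 12/365 = £432.2959
January 13 – March 11, 2018: 58 days at 2.55% → £487,000 × 2.55% × 58/365 = £1,973.3507
March 12 – December 12, 2018: 276 days at 2% → £487,000 × 2% × 276/365 = £7,365.0411
December 13 – December 31, 2018: 19 days at 1.25% → £487,000 × 1.25% × 19/365 = £316.8836
Total = £10,087.5712

£10,087.57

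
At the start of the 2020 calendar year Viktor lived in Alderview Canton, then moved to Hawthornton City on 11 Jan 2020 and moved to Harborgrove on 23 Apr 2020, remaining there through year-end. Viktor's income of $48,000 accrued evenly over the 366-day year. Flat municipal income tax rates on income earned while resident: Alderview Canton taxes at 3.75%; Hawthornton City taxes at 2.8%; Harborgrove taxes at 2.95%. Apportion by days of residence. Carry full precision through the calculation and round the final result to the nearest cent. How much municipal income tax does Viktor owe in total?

Alderview Canton, 1 Jan – 10 Jan 2020: 10 days → $48,000 × 3.75% × 10/366 = $49.1803
Hawthornton City, 11 Jan – 22 Apr 2020: 103 days → $48,000 × 2.8% × 103/366 = $378.2295
Harborgrove, 23 Apr – 31 Dec 2020: 253 days → $48,000 × 2.95% × 253/366 = $978.8197
Total = $1,406.2295

$1,406.23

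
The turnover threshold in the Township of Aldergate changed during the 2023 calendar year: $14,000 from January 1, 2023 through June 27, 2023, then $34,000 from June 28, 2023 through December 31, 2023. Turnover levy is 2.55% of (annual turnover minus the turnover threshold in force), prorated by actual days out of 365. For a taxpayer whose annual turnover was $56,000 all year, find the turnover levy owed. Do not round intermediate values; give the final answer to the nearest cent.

January 1 – June 27, 2023: 178 days, exemption $14,000 → ($56,000 − $14,000) × 2.55% × 178/365 = $522.2959
June 28 – December 31, 2023: 187 days, exemption $34,000 → ($56,000 − $34,000) × 2.55% × 187/365 = $287.4164
Total = $809.7123

$809.71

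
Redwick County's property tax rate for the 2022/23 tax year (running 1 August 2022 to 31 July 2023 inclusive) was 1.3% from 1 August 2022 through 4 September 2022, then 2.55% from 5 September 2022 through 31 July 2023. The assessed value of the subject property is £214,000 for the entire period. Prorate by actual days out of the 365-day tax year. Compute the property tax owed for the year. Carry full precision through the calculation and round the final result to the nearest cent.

£5,200.49

1 August – 4 September 2022: 35 days at 1.3% → £214,000 × 1.3% × 35/365 = £266.7671
5 September 2022 – 31 July 2023: 330 days at 2.55% → £214,000 × 2.55% × 330/365 = £4,933.7260
Total = £5,200.4932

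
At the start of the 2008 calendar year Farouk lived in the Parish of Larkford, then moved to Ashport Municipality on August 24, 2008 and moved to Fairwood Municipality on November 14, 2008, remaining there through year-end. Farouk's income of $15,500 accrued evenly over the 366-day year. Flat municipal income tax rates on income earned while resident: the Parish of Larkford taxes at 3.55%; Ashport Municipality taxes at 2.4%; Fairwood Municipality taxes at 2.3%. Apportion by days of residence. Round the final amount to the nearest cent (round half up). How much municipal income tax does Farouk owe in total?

$484.90

The Parish of Larkford, January 1 – August 23, 2008: 236 days → $15,500 × 3.55% × 236/366 = $354.8060
Ashport Municipality, August 24 – November 13, 2008: 82 days → $15,500 × 2.4% × 82/366 = $83.3443
Fairwood Municipality, November 14 – December 31, 2008: 48 days → $15,500 × 2.3% × 48/366 = $46.7541
Total = $484.9044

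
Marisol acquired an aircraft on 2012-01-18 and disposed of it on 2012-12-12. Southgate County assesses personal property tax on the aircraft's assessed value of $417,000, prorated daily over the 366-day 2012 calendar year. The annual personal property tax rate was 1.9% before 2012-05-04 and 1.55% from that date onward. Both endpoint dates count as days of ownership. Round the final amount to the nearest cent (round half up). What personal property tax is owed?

2012-01-18 to 2012-05-03: 107 days at 1.9% → $417,000 × 1.9% × 107/366 = $2,316.2869
2012-05-04 to 2012-12-12: 223 days at 1.55% → $417,000 × 1.55% × 223/366 = $3,938.1434
Total = $6,254.4303

$6,254.43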